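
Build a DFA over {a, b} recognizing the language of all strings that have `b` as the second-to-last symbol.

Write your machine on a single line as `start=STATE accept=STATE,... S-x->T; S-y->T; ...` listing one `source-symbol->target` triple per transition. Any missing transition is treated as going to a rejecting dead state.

start=q0; accept=q5,q6; q0-a->q1; q0-b->q2; q1-a->q3; q1-b->q4; q2-a->q5; q2-b->q6; q3-a->q3; q3-b->q4; q4-a->q5; q4-b->q6; q5-a->q3; q5-b->q4; q6-a->q5; q6-b->q6

Because acceptance depends on a position counted from the end, the machine has to buffer the most recent 2 symbols. Make each state the string of the last up-to-2 symbols read; on input `x` shift the window left and append `x`. Accept when the buffered window has length 2 and begins with `b`.
7 states suffice.
        a   b  
>  q0   q1  q2 
   q1   q3  q4 
   q2   q5  q6 
   q3   q3  q4 
   q4   q5  q6 
 * q5   q3  q4 
 * q6   q5  q6 
(> = start, * = accepting)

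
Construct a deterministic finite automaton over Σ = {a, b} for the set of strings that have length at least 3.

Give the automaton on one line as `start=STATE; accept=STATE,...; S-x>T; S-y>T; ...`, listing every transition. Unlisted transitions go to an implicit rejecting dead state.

Count input length up to 4: every symbol moves from q0 toward q4, which means 'more than 3' and absorbs. Accept from {q3, q4}.
        a   b  
>  q0   q1  q1 
   q1   q2  q2 
   q2   q3  q3 
 * q3   q4  q4 
 * q4   q4  q4 
(> = start, * = accepting)

start=q0; accept=q3,q4; q0-a>q1; q0-b>q1; q1-a>q2; q1-b>q2; q2-a>q3; q2-b>q3; q3-a>q4; q3-b>q4; q4-a>q4; q4-b>q4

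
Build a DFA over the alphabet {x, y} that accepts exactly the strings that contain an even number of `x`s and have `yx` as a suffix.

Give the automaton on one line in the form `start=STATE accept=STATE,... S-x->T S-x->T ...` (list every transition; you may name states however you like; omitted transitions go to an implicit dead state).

Build one automaton per condition and run them in lockstep. One (2 states) tracks the count of `x`s modulo 2; the other (3 states) tracks how much of the suffix `yx` has currently been matched. Each combined state is a pair, one component from each; accept when both components accept. Minimizing collapses redundant product states.
A 4-state machine:
        x   y  
>  S0   S1  S0 
   S1   S0  S2 
   S2   S3  S2 
 * S3   S1  S0 
(> = start, * = accepting)

start=S0 accept=S3 S0-x->S1 S0-y->S0 S1-x->S0 S1-y->S2 S2-x->S3 S2-y->S2 S3-x->S1 S3-y->S0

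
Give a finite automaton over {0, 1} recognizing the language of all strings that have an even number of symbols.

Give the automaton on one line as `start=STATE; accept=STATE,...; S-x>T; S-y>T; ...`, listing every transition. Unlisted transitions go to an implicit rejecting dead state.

Count input length modulo 2: every symbol advances one step around the cycle S0 → S1 → S0. Accept at S0.
With 2 states:
        0   1  
>* S0   S1  S1 
   S1   S0  S0 
(> = start, * = accepting)

start=S0; accept=S0; S0-0>S1; S0-1>S1; S1-0>S0; S1-1>S0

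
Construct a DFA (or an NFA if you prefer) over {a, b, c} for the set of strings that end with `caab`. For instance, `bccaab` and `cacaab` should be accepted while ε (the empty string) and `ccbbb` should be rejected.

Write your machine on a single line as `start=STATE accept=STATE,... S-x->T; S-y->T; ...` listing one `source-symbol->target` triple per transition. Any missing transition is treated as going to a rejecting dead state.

Remember how much of `caab` the current input suffix matches. State q0 means no match yet; q1 means the last symbol is `c`; q2 means the last 2 symbols are `ca`; q3 means the last 3 symbols are `caa`; q4 means the last 4 symbols are `caab`. Only q4 accepts. On a mismatch, fall back to the longest proper suffix that is still a prefix of `caab`.
5 states suffice.
        a   b   c  
>  q0   q0  q0  q1 
   q1   q2  q0  q1 
   q2   q3  q0  q1 
   q3   q0  q4  q1 
 * q4   q0  q0  q1 
(> = start, * = accepting)

start=q0; accept=q4; q0-a->q0; q0-b->q0; q0-c->q1; q1-a->q2; q1-b->q0; q1-c->q1; q2-a->q3; q2-b->q0; q2-c->q1; q3-a->q0; q3-b->q4; q3-c->q1; q4-a->q0; q4-b->q0; q4-c->q1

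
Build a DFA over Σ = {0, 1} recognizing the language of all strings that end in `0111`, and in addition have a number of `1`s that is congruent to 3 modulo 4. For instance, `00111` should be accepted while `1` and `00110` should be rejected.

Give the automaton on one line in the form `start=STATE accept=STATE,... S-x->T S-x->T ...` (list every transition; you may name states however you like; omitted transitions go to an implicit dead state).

start=q0 accept=q7 q0-0->q1 q0-1->q2 q1-0->q1 q1-1->q3 q2-0->q2 q2-1->q4 q3-0->q2 q3-1->q5 q4-0->q4 q4-1->q6 q5-0->q4 q5-1->q7 q6-0->q6 q6-1->q0 q7-0->q6 q7-1->q0

Run two small machines in parallel and take their product. The first has 5 states tracking how much of the suffix `0111` has currently been matched; the second has 4 states tracking the count of `1`s modulo 4. A product state is a pair (one from each), accepting exactly when both do. After merging equivalent states the machine shrinks.
With 8 states:
        0   1  
>  q0   q1  q2 
   q1   q1  q3 
   q2   q2  q4 
   q3   q2  q5 
   q4   q4  q6 
   q5   q4  q7 
   q6   q6  q0 
 * q7   q6  q0 
(> = start, * = accepting)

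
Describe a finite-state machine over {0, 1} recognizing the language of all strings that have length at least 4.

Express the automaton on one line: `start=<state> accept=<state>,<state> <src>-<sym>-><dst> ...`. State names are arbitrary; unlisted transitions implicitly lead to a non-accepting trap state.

start=A accept=E,F A-0->B A-1->B B-0->C B-1->C C-0->D C-1->D D-0->E D-1->E E-0->F E-1->F F-0->F F-1->F

Count input length up to 5: every symbol moves from A toward F, which means 'more than 4' and absorbs. Accept from {E, F}.
A 6-state machine:
       0  1 
>  A   B  B 
   B   C  C 
   C   D  D 
   D   E  E 
 * E   F  F 
 * F   F  F 
(> = start, * = accepting)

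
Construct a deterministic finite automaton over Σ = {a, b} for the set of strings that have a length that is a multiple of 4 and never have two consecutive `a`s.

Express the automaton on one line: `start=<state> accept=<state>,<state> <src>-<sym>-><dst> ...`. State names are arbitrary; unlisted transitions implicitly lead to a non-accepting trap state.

Build one automaton per condition and run them in lockstep. The first has 4 states tracking the input length modulo 4; the second has 3 states tracking partial matches of the forbidden pattern `aa`. A product state is a pair (one from each), accepting exactly when both do. Minimizing collapses redundant product states.
With 9 states:
        a   b  
>* S0   S1  S2 
   S1   S3  S4 
   S2   S5  S4 
   S3   S3  S3 
   S4   S6  S7 
   S5   S3  S7 
   S6   S3  S0 
   S7   S8  S0 
 * S8   S3  S2 
(> = start, * = accepting)

start=S0 accept=S0,S8 S0-a->S1 S0-b->S2 S1-a->S3 S1-b->S4 S2-a->S5 S2-b->S4 S3-a->S3 S3-b->S3 S4-a->S6 S4-b->S7 S5-a->S3 S5-b->S7 S6-a->S3 S6-b->S0 S7-a->S8 S7-b->S0 S8-a->S3 S8-b->S2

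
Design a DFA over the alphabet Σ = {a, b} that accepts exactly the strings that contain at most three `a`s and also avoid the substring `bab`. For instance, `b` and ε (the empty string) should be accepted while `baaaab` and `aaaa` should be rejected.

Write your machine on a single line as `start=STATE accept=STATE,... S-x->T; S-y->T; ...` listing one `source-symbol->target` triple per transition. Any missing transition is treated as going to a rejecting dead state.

Build one automaton per condition and run them in lockstep. One (5 states) tracks the count of `a`s, saturating at 4; the other (4 states) tracks partial matches of the forbidden pattern `bab`. Each combined state is a pair, one component from each; accept when both components accept.
An 18-state machine:
          a    b  
>* q0     q1   q2 
 * q1     q3   q4 
 * q2     q5   q2 
 * q3     q6   q7 
 * q4     q8   q4 
 * q5     q3   q9 
 * q6    q10  q11 
 * q7    q12   q7 
 * q8     q6  q13 
   q9    q13   q9 
   q10   q10  q14 
 * q11   q15  q11 
 * q12   q10  q16 
   q13   q16  q13 
   q14   q15  q14 
   q15   q10  q17 
   q16   q17  q16 
   q17   q17  q17 
(> = start, * = accepting)

start=q0; accept=q0,q1,q2,q3,q4,q5,q6,q7,q8,q11,q12; q0-a->q1; q0-b->q2; q1-a->q3; q1-b->q4; q2-a->q5; q2-b->q2; q3-a->q6; q3-b->q7; q4-a->q8; q4-b->q4; q5-a->q3; q5-b->q9; q6-a->q10; q6-b->q11; q7-a->q12; q7-b->q7; q8-a->q6; q8-b->q13; q9-a->q13; q9-b->q9; q10-a->q10; q10-b->q14; q11-a->q15; q11-b->q11; q12-a->q10; q12-b->q16; q13-a->q16; q13-b->q13; q14-a->q15; q14-b->q14; q15-a->q10; q15-b->q17; q16-a->q17; q16-b->q16; q17-a->q17; q17-b->q17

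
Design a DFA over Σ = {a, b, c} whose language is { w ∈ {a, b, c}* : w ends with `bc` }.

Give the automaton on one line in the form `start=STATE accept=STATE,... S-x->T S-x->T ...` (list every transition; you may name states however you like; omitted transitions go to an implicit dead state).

start=s0 accept=s2 s0-a->s0 s0-b->s1 s0-c->s0 s1-a->s0 s1-b->s1 s1-c->s2 s2-a->s0 s2-b->s1 s2-c->s0

Remember how much of `bc` the current input suffix matches. State s0 means no match yet; s1 means the last symbol is `b`; s2 means the last 2 symbols are `bc`. Only s2 accepts. On a mismatch, fall back to the longest proper suffix that is still a prefix of `bc`.
        a   b   c  
>  s0   s0  s1  s0 
   s1   s0  s1  s2 
 * s2   s0  s1  s0 
(> = start, * = accepting)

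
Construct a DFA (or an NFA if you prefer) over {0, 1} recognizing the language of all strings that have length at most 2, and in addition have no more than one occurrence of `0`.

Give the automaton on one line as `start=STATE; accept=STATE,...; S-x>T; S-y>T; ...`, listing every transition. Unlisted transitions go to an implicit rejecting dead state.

start=S0; accept=S0,S1,S2,S4,S5; S0-0>S1; S0-1>S2; S1-0>S3; S1-1>S4; S2-0>S4; S2-1>S5; S3-0>S6; S3-1>S6; S4-0>S6; S4-1>S7; S5-0>S7; S5-1>S8; S6-0>S6; S6-1>S6; S7-0>S6; S7-1>S7; S8-0>S7; S8-1>S8

Handle the two conditions separately and then intersect. One (4 states) tracks the input length, saturating at 3; the other (3 states) tracks the count of `0`s, saturating at 2. Each combined state is a pair, one component from each; accept when both components accept.
A 9-state machine:
        0   1  
>* S0   S1  S2 
 * S1   S3  S4 
 * S2   S4  S5 
   S3   S6  S6 
 * S4   S6  S7 
 * S5   S7  S8 
   S6   S6  S6 
   S7   S6  S7 
   S8   S7  S8 
(> = start, * = accepting)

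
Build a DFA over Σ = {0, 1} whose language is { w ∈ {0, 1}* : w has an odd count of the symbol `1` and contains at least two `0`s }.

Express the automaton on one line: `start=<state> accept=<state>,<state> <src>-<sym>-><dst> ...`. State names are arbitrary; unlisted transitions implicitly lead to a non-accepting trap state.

Build one automaton per condition and run them in lockstep. One (2 states) tracks the count of `1`s modulo 2; the other (4 states) tracks the count of `0`s, saturating at 3. Each combined state is a pair, one component from each; accept when both components accept. After merging equivalent states the machine shrinks.
6 states suffice.
        0   1  
>  S0   S1  S2 
   S1   S3  S4 
   S2   S4  S0 
   S3   S3  S5 
   S4   S5  S1 
 * S5   S5  S3 
(> = start, * = accepting)

start=S0 accept=S5 S0-0->S1 S0-1->S2 S1-0->S3 S1-1->S4 S2-0->S4 S2-1->S0 S3-0->S3 S3-1->S5 S4-0->S5 S4-1->S1 S5-0->S5 S5-1->S3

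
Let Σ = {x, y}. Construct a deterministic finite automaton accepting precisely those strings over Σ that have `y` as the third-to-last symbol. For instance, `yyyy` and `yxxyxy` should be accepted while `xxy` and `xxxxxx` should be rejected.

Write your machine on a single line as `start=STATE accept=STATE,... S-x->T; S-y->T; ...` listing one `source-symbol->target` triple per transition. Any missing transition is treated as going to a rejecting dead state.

start=q0; accept=q11,q12,q13,q14; q0-x->q1; q0-y->q2; q1-x->q3; q1-y->q4; q2-x->q5; q2-y->q6; q3-x->q7; q3-y->q8; q4-x->q9; q4-y->q10; q5-x->q11; q5-y->q12; q6-x->q13; q6-y->q14; q7-x->q7; q7-y->q8; q8-x->q9; q8-y->q10; q9-x->q11; q9-y->q12; q10-x->q13; q10-y->q14; q11-x->q7; q11-y->q8; q12-x->q9; q12-y->q10; q13-x->q11; q13-y->q12; q14-x->q13; q14-y->q14

Because acceptance depends on a position counted from the end, the machine has to buffer the most recent 3 symbols. Make each state the string of the last up-to-3 symbols read; on input `x` shift the window left and append `x`. Accept when the buffered window has length 3 and begins with `y`.
With 15 states:
          x    y  
>  q0     q1   q2 
   q1     q3   q4 
   q2     q5   q6 
   q3     q7   q8 
   q4     q9  q10 
   q5    q11  q12 
   q6    q13  q14 
   q7     q7   q8 
   q8     q9  q10 
   q9    q11  q12 
   q10   q13  q14 
 * q11    q7   q8 
 * q12    q9  q10 
 * q13   q11  q12 
 * q14   q13  q14 
(> = start, * = accepting)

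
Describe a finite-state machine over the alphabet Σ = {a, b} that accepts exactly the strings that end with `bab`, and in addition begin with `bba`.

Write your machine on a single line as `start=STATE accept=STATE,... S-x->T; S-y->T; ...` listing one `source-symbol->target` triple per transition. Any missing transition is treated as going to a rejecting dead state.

start=S0; accept=S6; S0-a->S1; S0-b->S2; S1-a->S1; S1-b->S1; S2-a->S1; S2-b->S3; S3-a->S4; S3-b->S1; S4-a->S5; S4-b->S6; S5-a->S5; S5-b->S7; S6-a->S4; S6-b->S7; S7-a->S4; S7-b->S7

Build one automaton per condition and run them in lockstep. One (4 states) tracks how much of the suffix `bab` has currently been matched; the other (5 states) tracks whether the input so far still matches the prefix `bba`. Each combined state is a pair, one component from each; accept when both components accept. Minimizing collapses redundant product states.
8 states suffice.
        a   b  
>  S0   S1  S2 
   S1   S1  S1 
   S2   S1  S3 
   S3   S4  S1 
   S4   S5  S6 
   S5   S5  S7 
 * S6   S4  S7 
   S7   S4  S7 
(> = start, * = accepting)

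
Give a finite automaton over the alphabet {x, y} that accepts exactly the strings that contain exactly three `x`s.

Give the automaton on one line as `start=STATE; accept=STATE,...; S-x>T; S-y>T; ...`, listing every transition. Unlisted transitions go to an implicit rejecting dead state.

start=s0; accept=s3; s0-x>s1; s0-y>s0; s1-x>s2; s1-y>s1; s2-x>s3; s2-y>s2; s3-x>s4; s3-y>s3; s4-x>s4; s4-y>s4

Count `x`s, saturating at 4: states s0 through s3 mean 0 through 3 `x`s seen; s4 means more than 3. Each `x` increments (capped at s4); other symbols loop. Accept from {s3}.
With 5 states:
        x   y  
>  s0   s1  s0 
   s1   s2  s1 
   s2   s3  s2 
 * s3   s4  s3 
   s4   s4  s4 
(> = start, * = accepting)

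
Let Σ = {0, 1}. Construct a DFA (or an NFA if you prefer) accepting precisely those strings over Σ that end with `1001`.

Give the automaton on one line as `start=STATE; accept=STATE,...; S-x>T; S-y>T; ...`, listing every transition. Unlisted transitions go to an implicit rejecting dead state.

start=A; accept=E; A-0>A; A-1>B; B-0>C; B-1>B; C-0>D; C-1>B; D-0>A; D-1>E; E-0>C; E-1>B

Let each state record the length of the longest suffix of the input read so far that is also a prefix of `1001`. B means the last symbol is `1`; C means the last 2 symbols are `10`; D means the last 3 symbols are `100`; E means the last 4 symbols are `1001`. Accept only at E, where the string currently ends in `1001`.
With 5 states:
       0  1 
>  A   A  B 
   B   C  B 
   C   D  B 
   D   A  E 
 * E   C  B 
(> = start, * = accepting)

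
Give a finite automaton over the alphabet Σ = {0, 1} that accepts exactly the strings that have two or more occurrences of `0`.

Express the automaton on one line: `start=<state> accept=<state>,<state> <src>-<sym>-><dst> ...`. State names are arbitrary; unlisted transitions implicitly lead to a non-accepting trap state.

Only the number of `0`s matters, and only up to 3. Make a chain s0 → s1 → s2 → s3 advanced by each `0` (with s3 absorbing); every other symbol self-loops. The accepting set is {s2, s3}.
With 4 states:
        0   1  
>  s0   s1  s0 
   s1   s2  s1 
 * s2   s3  s2 
 * s3   s3  s3 
(> = start, * = accepting)

start=s0 accept=s2,s3 s0-0->s1 s0-1->s0 s1-0->s2 s1-1->s1 s2-0->s3 s2-1->s2 s3-0->s3 s3-1->s3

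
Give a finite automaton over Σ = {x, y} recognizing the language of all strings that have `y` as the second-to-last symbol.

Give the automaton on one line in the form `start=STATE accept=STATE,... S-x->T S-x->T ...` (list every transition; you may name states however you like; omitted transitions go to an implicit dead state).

start=q0 accept=q5,q6 q0-x->q1 q0-y->q2 q1-x->q3 q1-y->q4 q2-x->q5 q2-y->q6 q3-x->q3 q3-y->q4 q4-x->q5 q4-y->q6 q5-x->q3 q5-y->q4 q6-x->q5 q6-y->q6

Because acceptance depends on a position counted from the end, the machine has to buffer the most recent 2 symbols. Make each state the string of the last up-to-2 symbols read; on input `x` shift the window left and append `x`. Accept when the buffered window has length 2 and begins with `y`.
        x   y  
>  q0   q1  q2 
   q1   q3  q4 
   q2   q5  q6 
   q3   q3  q4 
   q4   q5  q6 
 * q5   q3  q4 
 * q6   q5  q6 
(> = start, * = accepting)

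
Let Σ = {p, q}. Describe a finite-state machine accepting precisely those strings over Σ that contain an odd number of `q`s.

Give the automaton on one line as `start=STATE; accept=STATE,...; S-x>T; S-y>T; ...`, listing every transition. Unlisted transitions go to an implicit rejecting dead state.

start=S0; accept=S1; S0-p>S0; S0-q>S1; S1-p>S1; S1-q>S0

Keep the running count of `q`s modulo 2: each `q` advances along the cycle S0 → S1 → S0 while other symbols loop. Accept at S1.
2 states suffice.
        p   q  
>  S0   S0  S1 
 * S1   S1  S0 
(> = start, * = accepting)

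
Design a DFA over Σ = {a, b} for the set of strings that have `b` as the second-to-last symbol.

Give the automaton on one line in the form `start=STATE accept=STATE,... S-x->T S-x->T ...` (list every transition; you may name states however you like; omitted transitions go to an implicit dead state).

start=q0 accept=q5,q6 q0-a->q1 q0-b->q2 q1-a->q3 q1-b->q4 q2-a->q5 q2-b->q6 q3-a->q3 q3-b->q4 q4-a->q5 q4-b->q6 q5-a->q3 q5-b->q4 q6-a->q5 q6-b->q6

A DFA must remember the last 2 symbols (since which symbol is second-to-last isn't known until the input ends). Use one state per possible window of the last ≤2 symbols; accept from those whose window starts with `b`.
        a   b  
>  q0   q1  q2 
   q1   q3  q4 
   q2   q5  q6 
   q3   q3  q4 
   q4   q5  q6 
 * q5   q3  q4 
 * q6   q5  q6 
(> = start, * = accepting)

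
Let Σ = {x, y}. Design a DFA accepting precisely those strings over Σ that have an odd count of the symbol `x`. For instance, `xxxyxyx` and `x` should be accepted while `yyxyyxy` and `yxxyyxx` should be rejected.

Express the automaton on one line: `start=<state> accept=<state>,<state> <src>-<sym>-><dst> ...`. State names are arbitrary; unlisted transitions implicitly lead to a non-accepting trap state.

start=q0 accept=q1 q0-x->q1 q0-y->q0 q1-x->q0 q1-y->q1

The only thing that matters is how many `x`s have appeared, reduced mod 2. Use one state per residue: q0 for 0, …, q1 for 1. Reading `x` moves to the next residue; anything else stays put. q1 is accepting.
With 2 states:
        x   y  
>  q0   q1  q0 
 * q1   q0  q1 
(> = start, * = accepting)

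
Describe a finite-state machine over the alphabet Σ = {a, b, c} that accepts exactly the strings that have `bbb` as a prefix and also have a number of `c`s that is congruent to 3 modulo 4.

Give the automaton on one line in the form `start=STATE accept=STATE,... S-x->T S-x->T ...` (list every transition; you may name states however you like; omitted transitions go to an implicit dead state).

Handle the two conditions separately and then intersect. One (5 states) tracks whether the input so far still matches the prefix `bbb`; the other (4 states) tracks the count of `c`s modulo 4. Each combined state is a pair, one component from each; accept when both components accept.
          a    b    c  
>  q0     q1   q2   q3 
   q1     q1   q1   q3 
   q2     q1   q4   q3 
   q3     q3   q3   q5 
   q4     q1   q6   q3 
   q5     q5   q5   q7 
   q6     q6   q6   q8 
   q7     q7   q7   q1 
   q8     q8   q8   q9 
   q9     q9   q9  q10 
 * q10   q10  q10   q6 
(> = start, * = accepting)

start=q0 accept=q10 q0-a->q1 q0-b->q2 q0-c->q3 q1-a->q1 q1-b->q1 q1-c->q3 q2-a->q1 q2-b->q4 q2-c->q3 q3-a->q3 q3-b->q3 q3-c->q5 q4-a->q1 q4-b->q6 q4-c->q3 q5-a->q5 q5-b->q5 q5-c->q7 q6-a->q6 q6-b->q6 q6-c->q8 q7-a->q7 q7-b->q7 q7-c->q1 q8-a->q8 q8-b->q8 q8-c->q9 q9-a->q9 q9-b->q9 q9-c->q10 q10-a->q10 q10-b->q10 q10-c->q6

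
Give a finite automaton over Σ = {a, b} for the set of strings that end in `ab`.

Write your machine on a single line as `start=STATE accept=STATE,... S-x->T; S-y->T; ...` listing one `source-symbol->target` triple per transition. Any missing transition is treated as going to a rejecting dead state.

start=s0; accept=s2; s0-a->s1; s0-b->s0; s1-a->s1; s1-b->s2; s2-a->s1; s2-b->s0

Let each state record the length of the longest suffix of the input read so far that is also a prefix of `ab`. s1 means the last symbol is `a`; s2 means the last 2 symbols are `ab`. Accept only at s2, where the string currently ends in `ab`.
With 3 states:
        a   b  
>  s0   s1  s0 
   s1   s1  s2 
 * s2   s1  s0 
(> = start, * = accepting)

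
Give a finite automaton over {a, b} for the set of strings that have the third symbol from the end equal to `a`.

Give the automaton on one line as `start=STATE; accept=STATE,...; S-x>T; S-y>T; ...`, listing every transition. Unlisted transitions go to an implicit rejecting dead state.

Because acceptance depends on a position counted from the end, the machine has to buffer the most recent 3 symbols. Make each state the string of the last up-to-3 symbols read; on input `x` shift the window left and append `x`. Accept when the buffered window has length 3 and begins with `a`.
15 states suffice.
          a    b  
>  S0     S1   S2 
   S1     S3   S4 
   S2     S5   S6 
   S3     S7   S8 
   S4     S9  S10 
   S5    S11  S12 
   S6    S13  S14 
 * S7     S7   S8 
 * S8     S9  S10 
 * S9    S11  S12 
 * S10   S13  S14 
   S11    S7   S8 
   S12    S9  S10 
   S13   S11  S12 
   S14   S13  S14 
(> = start, * = accepting)

start=S0; accept=S7,S8,S9,S10; S0-a>S1; S0-b>S2; S1-a>S3; S1-b>S4; S2-a>S5; S2-b>S6; S3-a>S7; S3-b>S8; S4-a>S9; S4-b>S10; S5-a>S11; S5-b>S12; S6-a>S13; S6-b>S14; S7-a>S7; S7-b>S8; S8-a>S9; S8-b>S10; S9-a>S11; S9-b>S12; S10-a>S13; S10-b>S14; S11-a>S7; S11-b>S8; S12-a>S9; S12-b>S10; S13-a>S11; S13-b>S12; S14-a>S13; S14-b>S14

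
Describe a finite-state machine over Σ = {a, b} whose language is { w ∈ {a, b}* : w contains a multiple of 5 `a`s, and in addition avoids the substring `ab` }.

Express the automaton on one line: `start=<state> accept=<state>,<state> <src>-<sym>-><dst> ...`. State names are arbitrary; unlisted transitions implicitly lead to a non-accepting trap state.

Build one automaton per condition and run them in lockstep. The first has 5 states tracking the count of `a`s modulo 5; the second has 3 states tracking partial matches of the forbidden pattern `ab`. A product state is a pair (one from each), accepting exactly when both do.
11 states suffice.
          a    b  
>* s0     s1   s0 
   s1     s2   s3 
   s2     s4   s5 
   s3     s5   s3 
   s4     s6   s7 
   s5     s7   s5 
   s6     s8   s9 
   s7     s9   s7 
 * s8     s1  s10 
   s9    s10   s9 
   s10    s3  s10 
(> = start, * = accepting)

start=s0 accept=s0,s8 s0-a->s1 s0-b->s0 s1-a->s2 s1-b->s3 s2-a->s4 s2-b->s5 s3-a->s5 s3-b->s3 s4-a->s6 s4-b->s7 s5-a->s7 s5-b->s5 s6-a->s8 s6-b->s9 s7-a->s9 s7-b->s7 s8-a->s1 s8-b->s10 s9-a->s10 s9-b->s9 s10-a->s3 s10-b->s10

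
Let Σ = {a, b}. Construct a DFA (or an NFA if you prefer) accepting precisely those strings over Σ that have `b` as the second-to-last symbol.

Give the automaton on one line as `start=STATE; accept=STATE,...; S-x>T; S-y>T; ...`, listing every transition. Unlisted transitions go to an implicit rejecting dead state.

A DFA must remember the last 2 symbols (since which symbol is second-to-last isn't known until the input ends). Use one state per possible window of the last ≤2 symbols; accept from those whose window starts with `b`.
With 7 states:
        a   b  
>  S0   S1  S2 
   S1   S3  S4 
   S2   S5  S6 
   S3   S3  S4 
   S4   S5  S6 
 * S5   S3  S4 
 * S6   S5  S6 
(> = start, * = accepting)

start=S0; accept=S5,S6; S0-a>S1; S0-b>S2; S1-a>S3; S1-b>S4; S2-a>S5; S2-b>S6; S3-a>S3; S3-b>S4; S4-a>S5; S4-b>S6; S5-a>S3; S5-b>S4; S6-a>S5; S6-b>S6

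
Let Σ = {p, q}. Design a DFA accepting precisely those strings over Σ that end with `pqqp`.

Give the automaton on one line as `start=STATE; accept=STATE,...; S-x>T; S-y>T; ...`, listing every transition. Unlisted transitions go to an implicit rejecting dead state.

start=s0; accept=s4; s0-p>s1; s0-q>s0; s1-p>s1; s1-q>s2; s2-p>s1; s2-q>s3; s3-p>s4; s3-q>s0; s4-p>s1; s4-q>s2

Let each state record the length of the longest suffix of the input read so far that is also a prefix of `pqqp`. s1 means the last symbol is `p`; s2 means the last 2 symbols are `pq`; s3 means the last 3 symbols are `pqq`; s4 means the last 4 symbols are `pqqp`. Accept only at s4, where the string currently ends in `pqqp`.
5 states suffice.
        p   q  
>  s0   s1  s0 
   s1   s1  s2 
   s2   s1  s3 
   s3   s4  s0 
 * s4   s1  s2 
(> = start, * = accepting)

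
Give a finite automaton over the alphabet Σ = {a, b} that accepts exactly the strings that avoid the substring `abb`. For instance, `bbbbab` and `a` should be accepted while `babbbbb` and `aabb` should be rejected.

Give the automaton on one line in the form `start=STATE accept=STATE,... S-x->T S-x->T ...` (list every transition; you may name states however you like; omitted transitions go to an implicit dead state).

start=S0 accept=S0,S1,S2 S0-a->S1 S0-b->S0 S1-a->S1 S1-b->S2 S2-a->S1 S2-b->S3 S3-a->S3 S3-b->S3

Track partial matches of the forbidden pattern `abb`. State S3 is a dead state reached once `abb` has occurred; every other state accepts. S0 means no part of `abb` is currently matched.
4 states suffice.
        a   b  
>* S0   S1  S0 
 * S1   S1  S2 
 * S2   S1  S3 
   S3   S3  S3 
(> = start, * = accepting)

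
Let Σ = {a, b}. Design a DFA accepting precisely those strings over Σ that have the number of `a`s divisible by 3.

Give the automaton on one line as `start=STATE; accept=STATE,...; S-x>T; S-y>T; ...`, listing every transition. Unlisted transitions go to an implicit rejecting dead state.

The only thing that matters is how many `a`s have appeared, reduced mod 3. Use one state per residue: q0 for 0, …, q2 for 2. Reading `a` moves to the next residue; anything else stays put. q0 is accepting.
3 states suffice.
        a   b  
>* q0   q1  q0 
   q1   q2  q1 
   q2   q0  q2 
(> = start, * = accepting)

start=q0; accept=q0; q0-a>q1; q0-b>q0; q1-a>q2; q1-b>q1; q2-a>q0; q2-b>q2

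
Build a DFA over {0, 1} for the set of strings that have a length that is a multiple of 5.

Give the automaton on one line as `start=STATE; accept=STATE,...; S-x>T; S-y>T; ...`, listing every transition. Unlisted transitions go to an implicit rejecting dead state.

Only the length mod 5 matters, so use a 5-cycle: from any state, every input symbol moves to the next state, wrapping s4 back to s0. Mark s0 accepting.
        0   1  
>* s0   s1  s1 
   s1   s2  s2 
   s2   s3  s3 
   s3   s4  s4 
   s4   s0  s0 
(> = start, * = accepting)

start=s0; accept=s0; s0-0>s1; s0-1>s1; s1-0>s2; s1-1>s2; s2-0>s3; s2-1>s3; s3-0>s4; s3-1>s4; s4-0>s0; s4-1>s0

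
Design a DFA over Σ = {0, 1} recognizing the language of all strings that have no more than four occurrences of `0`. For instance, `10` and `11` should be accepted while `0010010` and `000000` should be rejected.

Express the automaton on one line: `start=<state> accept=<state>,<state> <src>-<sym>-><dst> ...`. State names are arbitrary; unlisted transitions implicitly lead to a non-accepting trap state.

Only the number of `0`s matters, and only up to 5. Make a chain S0 → S1 → S2 → S3 → S4 → S5 advanced by each `0` (with S5 absorbing); every other symbol self-loops. The accepting set is {S0, S1, S2, S3, S4}.
With 6 states:
        0   1  
>* S0   S1  S0 
 * S1   S2  S1 
 * S2   S3  S2 
 * S3   S4  S3 
 * S4   S5  S4 
   S5   S5  S5 
(> = start, * = accepting)

start=S0 accept=S0,S1,S2,S3,S4 S0-0->S1 S0-1->S0 S1-0->S2 S1-1->S1 S2-0->S3 S2-1->S2 S3-0->S4 S3-1->S3 S4-0->S5 S4-1->S4 S5-0->S5 S5-1->S5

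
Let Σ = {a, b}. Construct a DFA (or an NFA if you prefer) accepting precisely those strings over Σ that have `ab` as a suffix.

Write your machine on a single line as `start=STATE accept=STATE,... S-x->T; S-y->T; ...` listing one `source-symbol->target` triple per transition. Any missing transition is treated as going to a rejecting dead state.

start=q0; accept=q2; q0-a->q1; q0-b->q0; q1-a->q1; q1-b->q2; q2-a->q1; q2-b->q0

Let each state record the length of the longest suffix of the input read so far that is also a prefix of `ab`. q1 means the last symbol is `a`; q2 means the last 2 symbols are `ab`. Accept only at q2, where the string currently ends in `ab`.
        a   b  
>  q0   q1  q0 
   q1   q1  q2 
 * q2   q1  q0 
(> = start, * = accepting)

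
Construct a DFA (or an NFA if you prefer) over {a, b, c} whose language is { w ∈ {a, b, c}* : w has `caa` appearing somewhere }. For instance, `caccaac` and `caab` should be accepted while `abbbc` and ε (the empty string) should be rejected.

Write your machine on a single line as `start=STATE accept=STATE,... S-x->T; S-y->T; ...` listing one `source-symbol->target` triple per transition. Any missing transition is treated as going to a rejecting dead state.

start=q0; accept=q3; q0-a->q0; q0-b->q0; q0-c->q1; q1-a->q2; q1-b->q0; q1-c->q1; q2-a->q3; q2-b->q0; q2-c->q1; q3-a->q3; q3-b->q3; q3-c->q3

States q0..q2 record the length of the longest prefix of `caa` that matches the current input suffix. Reaching q3 means `caa` has been seen, and we stay there forever. Accept from q3.
A 4-state machine:
        a   b   c  
>  q0   q0  q0  q1 
   q1   q2  q0  q1 
   q2   q3  q0  q1 
 * q3   q3  q3  q3 
(> = start, * = accepting)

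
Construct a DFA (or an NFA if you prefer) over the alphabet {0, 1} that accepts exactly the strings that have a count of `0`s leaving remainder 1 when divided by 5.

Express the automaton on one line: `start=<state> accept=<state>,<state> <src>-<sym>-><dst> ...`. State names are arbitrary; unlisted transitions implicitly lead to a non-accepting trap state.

start=q0 accept=q1 q0-0->q1 q0-1->q0 q1-0->q2 q1-1->q1 q2-0->q3 q2-1->q2 q3-0->q4 q3-1->q3 q4-0->q0 q4-1->q4

Keep the running count of `0`s modulo 5: each `0` advances along the cycle q0 → q1 → q2 → q3 → q4 → q0 while other symbols loop. Accept at q1.
A 5-state machine:
        0   1  
>  q0   q1  q0 
 * q1   q2  q1 
   q2   q3  q2 
   q3   q4  q3 
   q4   q0  q4 
(> = start, * = accepting)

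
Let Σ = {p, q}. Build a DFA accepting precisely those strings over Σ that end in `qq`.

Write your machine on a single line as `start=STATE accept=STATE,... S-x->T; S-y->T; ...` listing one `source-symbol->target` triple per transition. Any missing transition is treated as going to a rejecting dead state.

start=A; accept=C; A-p->A; A-q->B; B-p->A; B-q->C; C-p->A; C-q->C

Let each state record the length of the longest suffix of the input read so far that is also a prefix of `qq`. B means the last symbol is `q`; C means the last 2 symbols are `qq`. Accept only at C, where the string currently ends in `qq`.
3 states suffice.
       p  q 
>  A   A  B 
   B   A  C 
 * C   A  C 
(> = start, * = accepting)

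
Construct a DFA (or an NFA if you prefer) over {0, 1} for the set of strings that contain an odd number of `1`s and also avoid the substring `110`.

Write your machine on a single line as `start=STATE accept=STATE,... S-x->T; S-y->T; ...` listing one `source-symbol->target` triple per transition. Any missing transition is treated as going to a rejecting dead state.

start=q0; accept=q1,q2,q6; q0-0->q0; q0-1->q1; q1-0->q2; q1-1->q3; q2-0->q2; q2-1->q4; q3-0->q5; q3-1->q6; q4-0->q0; q4-1->q6; q5-0->q5; q5-1->q7; q6-0->q7; q6-1->q3; q7-0->q7; q7-1->q5

Build one automaton per condition and run them in lockstep. The first has 2 states tracking the count of `1`s modulo 2; the second has 4 states tracking partial matches of the forbidden pattern `110`. A product state is a pair (one from each), accepting exactly when both do.
8 states suffice.
        0   1  
>  q0   q0  q1 
 * q1   q2  q3 
 * q2   q2  q4 
   q3   q5  q6 
   q4   q0  q6 
   q5   q5  q7 
 * q6   q7  q3 
   q7   q7  q5 
(> = start, * = accepting)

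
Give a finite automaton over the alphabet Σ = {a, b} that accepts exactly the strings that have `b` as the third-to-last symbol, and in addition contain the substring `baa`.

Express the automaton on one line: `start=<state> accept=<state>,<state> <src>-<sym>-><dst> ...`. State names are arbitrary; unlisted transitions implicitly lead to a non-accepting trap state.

Run two small machines in parallel and take their product. One (15 states) tracks the last 3 symbols read; the other (4 states) tracks whether and how much of `baa` has been seen. Each combined state is a pair, one component from each; accept when both components accept.
A 22-state machine:
          a    b  
>  q0     q1   q2 
   q1     q3   q4 
   q2     q5   q6 
   q3     q7   q8 
   q4     q9  q10 
   q5    q11  q12 
   q6    q13  q14 
   q7     q7   q8 
   q8     q9  q10 
   q9    q11  q12 
   q10   q13  q14 
 * q11   q15  q16 
   q12    q9  q10 
   q13   q11  q12 
   q14   q13  q14 
   q15   q15  q16 
   q16   q17  q18 
   q17   q11  q19 
   q18   q20  q21 
 * q19   q17  q18 
 * q20   q11  q19 
 * q21   q20  q21 
(> = start, * = accepting)

start=q0 accept=q11,q19,q20,q21 q0-a->q1 q0-b->q2 q1-a->q3 q1-b->q4 q2-a->q5 q2-b->q6 q3-a->q7 q3-b->q8 q4-a->q9 q4-b->q10 q5-a->q11 q5-b->q12 q6-a->q13 q6-b->q14 q7-a->q7 q7-b->q8 q8-a->q9 q8-b->q10 q9-a->q11 q9-b->q12 q10-a->q13 q10-b->q14 q11-a->q15 q11-b->q16 q12-a->q9 q12-b->q10 q13-a->q11 q13-b->q12 q14-a->q13 q14-b->q14 q15-a->q15 q15-b->q16 q16-a->q17 q16-b->q18 q17-a->q11 q17-b->q19 q18-a->q20 q18-b->q21 q19-a->q17 q19-b->q18 q20-a->q11 q20-b->q19 q21-a->q20 q21-b->q21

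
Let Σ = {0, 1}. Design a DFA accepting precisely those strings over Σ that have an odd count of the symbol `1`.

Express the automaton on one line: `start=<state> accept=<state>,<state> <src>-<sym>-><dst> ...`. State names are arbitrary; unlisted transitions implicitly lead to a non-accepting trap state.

The only thing that matters is how many `1`s have appeared, reduced mod 2. Use one state per residue: A for 0, …, B for 1. Reading `1` moves to the next residue; anything else stays put. B is accepting.
With 2 states:
       0  1 
>  A   A  B 
 * B   B  A 
(> = start, * = accepting)

start=A accept=B A-0->A A-1->B B-0->B B-1->A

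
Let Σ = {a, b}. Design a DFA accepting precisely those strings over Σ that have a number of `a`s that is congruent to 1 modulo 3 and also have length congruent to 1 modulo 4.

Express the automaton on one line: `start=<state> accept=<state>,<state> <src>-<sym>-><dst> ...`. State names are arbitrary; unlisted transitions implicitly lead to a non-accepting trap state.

Handle the two conditions separately and then intersect. One (3 states) tracks the count of `a`s modulo 3; the other (4 states) tracks the input length modulo 4. Each combined state is a pair, one component from each; accept when both components accept.
12 states suffice.
          a    b  
>  s0     s1   s2 
 * s1     s3   s4 
   s2     s4   s5 
   s3     s6   s7 
   s4     s7   s8 
   s5     s8   s6 
   s6     s9   s0 
   s7     s0  s10 
   s8    s10   s9 
   s9    s11   s1 
   s10    s2  s11 
   s11    s5   s3 
(> = start, * = accepting)

start=s0 accept=s1 s0-a->s1 s0-b->s2 s1-a->s3 s1-b->s4 s2-a->s4 s2-b->s5 s3-a->s6 s3-b->s7 s4-a->s7 s4-b->s8 s5-a->s8 s5-b->s6 s6-a->s9 s6-b->s0 s7-a->s0 s7-b->s10 s8-a->s10 s8-b->s9 s9-a->s11 s9-b->s1 s10-a->s2 s10-b->s11 s11-a->s5 s11-b->s3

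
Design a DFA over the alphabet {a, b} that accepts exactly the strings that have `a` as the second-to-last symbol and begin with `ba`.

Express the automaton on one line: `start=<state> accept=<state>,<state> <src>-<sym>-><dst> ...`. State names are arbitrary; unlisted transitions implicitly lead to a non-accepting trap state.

start=S0 accept=S8,S9 S0-a->S1 S0-b->S2 S1-a->S3 S1-b->S4 S2-a->S5 S2-b->S6 S3-a->S3 S3-b->S4 S4-a->S7 S4-b->S6 S5-a->S8 S5-b->S9 S6-a->S7 S6-b->S6 S7-a->S3 S7-b->S4 S8-a->S8 S8-b->S9 S9-a->S5 S9-b->S10 S10-a->S5 S10-b->S10

Run two small machines in parallel and take their product. The first has 7 states tracking the last 2 symbols read; the second has 4 states tracking whether the input so far still matches the prefix `ba`. A product state is a pair (one from each), accepting exactly when both do.
An 11-state machine:
          a    b  
>  S0     S1   S2 
   S1     S3   S4 
   S2     S5   S6 
   S3     S3   S4 
   S4     S7   S6 
   S5     S8   S9 
   S6     S7   S6 
   S7     S3   S4 
 * S8     S8   S9 
 * S9     S5  S10 
   S10    S5  S10 
(> = start, * = accepting)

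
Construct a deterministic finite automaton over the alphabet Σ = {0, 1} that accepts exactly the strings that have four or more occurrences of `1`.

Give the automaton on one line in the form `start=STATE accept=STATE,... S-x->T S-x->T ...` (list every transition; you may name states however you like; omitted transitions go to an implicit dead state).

start=q0 accept=q4,q5 q0-0->q0 q0-1->q1 q1-0->q1 q1-1->q2 q2-0->q2 q2-1->q3 q3-0->q3 q3-1->q4 q4-0->q4 q4-1->q5 q5-0->q5 q5-1->q5

Only the number of `1`s matters, and only up to 5. Make a chain q0 → q1 → q2 → q3 → q4 → q5 advanced by each `1` (with q5 absorbing); every other symbol self-loops. The accepting set is {q4, q5}.
        0   1  
>  q0   q0  q1 
   q1   q1  q2 
   q2   q2  q3 
   q3   q3  q4 
 * q4   q4  q5 
 * q5   q5  q5 
(> = start, * = accepting)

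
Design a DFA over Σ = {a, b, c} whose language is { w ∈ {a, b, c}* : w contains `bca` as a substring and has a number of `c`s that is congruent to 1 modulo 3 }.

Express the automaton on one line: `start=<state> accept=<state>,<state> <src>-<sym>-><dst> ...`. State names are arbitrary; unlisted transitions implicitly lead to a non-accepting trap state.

Run two small machines in parallel and take their product. The first has 4 states tracking whether and how much of `bca` has been seen; the second has 3 states tracking the count of `c`s modulo 3. A product state is a pair (one from each), accepting exactly when both do.
12 states suffice.
          a    b    c  
>  q0     q0   q1   q2 
   q1     q0   q1   q3 
   q2     q2   q4   q5 
   q3     q6   q4   q5 
   q4     q2   q4   q7 
   q5     q5   q8   q0 
 * q6     q6   q6   q9 
   q7     q9   q8   q0 
   q8     q5   q8  q10 
   q9     q9   q9  q11 
   q10   q11   q1   q2 
   q11   q11  q11   q6 
(> = start, * = accepting)

start=q0 accept=q6 q0-a->q0 q0-b->q1 q0-c->q2 q1-a->q0 q1-b->q1 q1-c->q3 q2-a->q2 q2-b->q4 q2-c->q5 q3-a->q6 q3-b->q4 q3-c->q5 q4-a->q2 q4-b->q4 q4-c->q7 q5-a->q5 q5-b->q8 q5-c->q0 q6-a->q6 q6-b->q6 q6-c->q9 q7-a->q9 q7-b->q8 q7-c->q0 q8-a->q5 q8-b->q8 q8-c->q10 q9-a->q9 q9-b->q9 q9-c->q11 q10-a->q11 q10-b->q1 q10-c->q2 q11-a->q11 q11-b->q11 q11-c->q6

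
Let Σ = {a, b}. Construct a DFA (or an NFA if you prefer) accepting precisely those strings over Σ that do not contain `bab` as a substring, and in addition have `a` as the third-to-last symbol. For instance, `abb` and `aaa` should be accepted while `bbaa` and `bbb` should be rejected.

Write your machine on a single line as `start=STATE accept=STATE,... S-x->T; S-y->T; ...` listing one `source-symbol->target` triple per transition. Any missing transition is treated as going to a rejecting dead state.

start=s0; accept=s7,s8,s9,s10; s0-a->s1; s0-b->s2; s1-a->s3; s1-b->s4; s2-a->s5; s2-b->s6; s3-a->s7; s3-b->s8; s4-a->s9; s4-b->s10; s5-a->s11; s5-b->s12; s6-a->s13; s6-b->s14; s7-a->s7; s7-b->s8; s8-a->s9; s8-b->s10; s9-a->s11; s9-b->s12; s10-a->s13; s10-b->s14; s11-a->s7; s11-b->s8; s12-a->s15; s12-b->s16; s13-a->s11; s13-b->s12; s14-a->s13; s14-b->s14; s15-a->s17; s15-b->s12; s16-a->s18; s16-b->s19; s17-a->s20; s17-b->s21; s18-a->s17; s18-b->s12; s19-a->s18; s19-b->s19; s20-a->s20; s20-b->s21; s21-a->s15; s21-b->s16

Handle the two conditions separately and then intersect. One (4 states) tracks partial matches of the forbidden pattern `bab`; the other (15 states) tracks the last 3 symbols read. Each combined state is a pair, one component from each; accept when both components accept.
A 22-state machine:
          a    b  
>  s0     s1   s2 
   s1     s3   s4 
   s2     s5   s6 
   s3     s7   s8 
   s4     s9  s10 
   s5    s11  s12 
   s6    s13  s14 
 * s7     s7   s8 
 * s8     s9  s10 
 * s9    s11  s12 
 * s10   s13  s14 
   s11    s7   s8 
   s12   s15  s16 
   s13   s11  s12 
   s14   s13  s14 
   s15   s17  s12 
   s16   s18  s19 
   s17   s20  s21 
   s18   s17  s12 
   s19   s18  s19 
   s20   s20  s21 
   s21   s15  s16 
(> = start, * = accepting)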